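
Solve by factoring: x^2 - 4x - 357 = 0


We need two numbers that multiply to -357 and add to -4.
Those numbers are 17 and -21 (since 17 * (-21) = -357 and 17 + (-21) = -4).
So x^2 - 4x - 357 = (x + 17)(x - 21) = 0
Setting each factor to zero: x = -17 or x = 21

x = -17, x = 21


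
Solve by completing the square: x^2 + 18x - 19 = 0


Start: x^2 + 18x - 19 = 0
Move constant: x^2 + 18x = 19
Half of 18 is 9, squared is 81
Add 81 to both sides: x^2 + 18x + 81 = 100
(x + 9)^2 = 100
x + 9 = ±10
x = -9 + 10 = 1 or x = -9 - 10 = -19

x = -19, x = 1


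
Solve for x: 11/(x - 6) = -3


Multiply both sides by (x - 6): 11 = -3(x - 6)
Distribute: 11 = -3x + 18
-3x = 11 - 18 = -7
x = 7/3

x = 7/3


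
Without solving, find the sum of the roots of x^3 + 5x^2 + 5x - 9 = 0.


By Vieta's formulas for x^3 + bx^2 + cx + d = 0:
  r1 + r2 + r3 = -b/a = -5
  r1*r2 + r1*r3 + r2*r3 = c/a = 5
  r1*r2*r3 = -d/a = 9


Sum = -5


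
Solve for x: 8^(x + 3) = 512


Express both sides with the same base.
512 = 8^3
Since the bases match, equate exponents: x + 3 = 3
So x = 3 - (3) = 0

x = 0


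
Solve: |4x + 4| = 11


An absolute value equation |expr| = 11 gives two cases:
Case 1: 4x + 4 = 11
  4x = 7, so x = 7/4
Case 2: 4x + 4 = -11
  4x = -15, so x = -15/4

x = -15/4, x = 7/4


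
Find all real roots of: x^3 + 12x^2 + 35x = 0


The constant term is 0, so x = 0 is a root. Factor out x:
  x(x^2 + 12x + 35) = 0
Solve the quadratic x^2 + 12x + 35 = 0: discriminant = 12^2 - 4(1)(35) = 144 - 140 = 4.
sqrt(4) = 2, so x = (-12 ± 2)/2: x = -5 or x = -7.

x = -7, x = -5, x = 0


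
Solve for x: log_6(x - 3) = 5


Convert to exponential form: x - 3 = 6^5 = 7776
x = 7776 + 3 = 7779
Check: log_6(7779 - 3) = log_6(7776) = log_6(7776) = 5 ✓

x = 7779


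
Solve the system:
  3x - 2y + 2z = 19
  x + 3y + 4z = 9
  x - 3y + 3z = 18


Using Cramer's rule. Expand each determinant along the first row.
D  = 3*[3*3 - 4*(-3)] - (-2)*[1*3 - 4*1] + 2*[1*(-3) - 3*1]
  = 3*(21) - (-2)*(-1) + 2*(-6) = 49
Dx = 19*[3*3 - 4*(-3)] - (-2)*[9*3 - 4*18] + 2*[9*(-3) - 3*18]
  = 19*(21) - (-2)*(-45) + 2*(-81) = 147
Dy = 3*[9*3 - 4*18] - 19*[1*3 - 4*1] + 2*[1*18 - 9*1]
  = 3*(-45) - 19*(-1) + 2*(9) = -98
Dz = 3*[3*18 - 9*(-3)] - (-2)*[1*18 - 9*1] + 19*[1*(-3) - 3*1]
  = 3*(81) - (-2)*(9) + 19*(-6) = 147
x = Dx/D = 147/49 = 3, y = Dy/D = -98/49 = -2, z = Dz/D = 147/49 = 3
Check eq1: (3)(3) + (-2)(-2) + (2)(3) = 19 = 19 ✓
Check eq2: (1)(3) + (3)(-2) + (4)(3) = 9 = 9 ✓
Check eq3: (1)(3) + (-3)(-2) + (3)(3) = 18 = 18 ✓

x = 3, y = -2, z = 3


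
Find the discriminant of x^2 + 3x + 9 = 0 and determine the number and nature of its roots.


For ax^2 + bx + c = 0, discriminant D = b^2 - 4ac
Here a = 1, b = 3, c = 9
D = (3)^2 - 4(1)(9) = 9 - 36 = -27

D = -27 < 0
The equation has no real roots (2 complex conjugate roots).

Discriminant = -27, no real roots (2 complex conjugate roots)


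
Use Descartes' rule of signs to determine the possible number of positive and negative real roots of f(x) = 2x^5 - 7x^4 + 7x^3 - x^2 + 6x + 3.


Descartes' rule of signs:

For positive roots, count sign changes in f(x) = 2x^5 - 7x^4 + 7x^3 - x^2 + 6x + 3:
Signs of coefficients: +, -, +, -, +, +
Number of sign changes: 4
Possible positive real roots: 4, 2, 0

For negative roots, examine f(-x) = -2x^5 - 7x^4 - 7x^3 - x^2 - 6x + 3:
Signs of coefficients: -, -, -, -, -, +
Number of sign changes: 1
Possible negative real roots: 1

Positive roots: 4 or 2 or 0; Negative roots: 1


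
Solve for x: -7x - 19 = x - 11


Starting with: -7x - 19 = x - 11
Move all x terms to left: (-7 - 1)x = -11 + 19
Simplify: -8x = 8
Divide both sides by -8: x = -1

x = -1


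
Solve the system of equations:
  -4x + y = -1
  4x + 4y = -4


Using Cramer's rule:
Determinant D = (-4)(4) - (4)(1) = -16 - 4 = -20
Dx = (-1)(4) - (-4)(1) = -4 + 4 = 0
Dy = (-4)(-4) - (4)(-1) = 16 + 4 = 20
x = Dx/D = 0/-20 = 0
y = Dy/D = 20/-20 = -1

x = 0, y = -1


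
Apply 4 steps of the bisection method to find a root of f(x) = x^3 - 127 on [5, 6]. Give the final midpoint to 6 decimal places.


f(x) = x^3 - 127
f(5) = -2 < 0
f(6) = 89 > 0

Step 1: midpoint = (5.000000 + 6.000000)/2 = 5.500000
  f(5.500000) = 39.375000
  f(mid) > 0, so root is in [5.000000, 5.500000]

Step 2: midpoint = (5.000000 + 5.500000)/2 = 5.250000
  f(5.250000) = 17.703125
  f(mid) > 0, so root is in [5.000000, 5.250000]

Step 3: midpoint = (5.000000 + 5.250000)/2 = 5.125000
  f(5.125000) = 7.611328
  f(mid) > 0, so root is in [5.000000, 5.125000]

Step 4: midpoint = (5.000000 + 5.125000)/2 = 5.062500
  f(5.062500) = 2.746338
  f(mid) > 0, so root is in [5.000000, 5.062500]

midpoint = 5.062500


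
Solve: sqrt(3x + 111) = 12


Square both sides: 3x + 111 = 12^2 = 144
3x = 144 - 111 = 33
x = 11
Check: sqrt(3*11 + 111) = sqrt(144) = 12 ✓

x = 11


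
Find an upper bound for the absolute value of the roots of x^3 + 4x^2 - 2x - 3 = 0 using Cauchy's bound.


Cauchy's bound: all roots r satisfy |r| <= 1 + max(|a_i/a_n|) for i = 0,...,n-1
where a_n is the leading coefficient.

Coefficients: [1, 4, -2, -3]
Leading coefficient a_n = 1
Ratios |a_i/a_n|: 4, 2, 3
Maximum ratio: 4
Cauchy's bound: |r| <= 1 + 4 = 5

Upper bound = 5


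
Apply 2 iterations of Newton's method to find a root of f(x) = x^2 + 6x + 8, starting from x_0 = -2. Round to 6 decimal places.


Newton's method: x_(n+1) = x_n - f(x_n)/f'(x_n)
f(x) = x^2 + 6x + 8
f'(x) = 2x + 6

Iteration 1:
  f(-2.000000) = 0.000000
  f'(-2.000000) = 2.000000
  x_1 = -2.000000 - (0.000000)/(2.000000) = -2.000000

Iteration 2:
  f(-2.000000) = 0.000000
  f'(-2.000000) = 2.000000
  x_2 = -2.000000 - (0.000000)/(2.000000) = -2.000000

x_2 = -2.000000


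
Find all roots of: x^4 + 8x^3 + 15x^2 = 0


The lowest-degree term is x^2, so x = 0 is a root with multiplicity 2. Factor out x^2:
  x^2 + 8x + 15 = 0
Solve the quadratic x^2 + 8x + 15 = 0: discriminant = 8^2 - 4(1)(15) = 64 - 60 = 4.
sqrt(4) = 2, so x = (-8 ± 2)/2: x = -3 or x = -5.
Collecting all roots found:

x = -5, x = -3, x = 0 (multiplicity 2)


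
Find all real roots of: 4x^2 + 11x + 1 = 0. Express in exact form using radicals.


Using the quadratic formula: x = (-b ± sqrt(b^2 - 4ac)) / (2a)
Here a = 4, b = 11, c = 1
Discriminant = b^2 - 4ac = 11^2 - 4(4)(1) = 121 - 16 = 105
Since discriminant = 105 > 0, there are two real roots.
x = (-11 ± sqrt(105)) / 8
Numerically: x ≈ -0.0941 or x ≈ -2.6559

x = (-11 + sqrt(105)) / 8 or x = (-11 - sqrt(105)) / 8


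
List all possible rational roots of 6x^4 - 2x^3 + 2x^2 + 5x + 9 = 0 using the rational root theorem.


Rational root theorem: possible roots are ±p/q where:
  p divides the constant term (9): p ∈ {1, 3, 9}
  q divides the leading coefficient (6): q ∈ {1, 2, 3, 6}

All possible rational roots: -9, -9/2, -3, -3/2, -1, -1/2, -1/3, -1/6, 1/6, 1/3, 1/2, 1, 3/2, 3, 9/2, 9

-9, -9/2, -3, -3/2, -1, -1/2, -1/3, -1/6, 1/6, 1/3, 1/2, 1, 3/2, 3, 9/2, 9


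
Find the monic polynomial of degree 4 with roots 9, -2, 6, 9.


A monic polynomial with roots 9, -2, 6, 9 is:
p(x) = (x - 9)(x + 2)(x - 6)(x - 9)
After multiplying by (x - 9): x - 9
After multiplying by (x + 2): x^2 - 7x - 18
After multiplying by (x - 6): x^3 - 13x^2 + 24x + 108
After multiplying by (x - 9): x^4 - 22x^3 + 141x^2 - 108x - 972

x^4 - 22x^3 + 141x^2 - 108x - 972


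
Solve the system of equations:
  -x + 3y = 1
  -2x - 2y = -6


Using Cramer's rule:
Determinant D = (-1)(-2) - (-2)(3) = 2 + 6 = 8
Dx = (1)(-2) - (-6)(3) = -2 + 18 = 16
Dy = (-1)(-6) - (-2)(1) = 6 + 2 = 8
x = Dx/D = 16/8 = 2
y = Dy/D = 8/8 = 1

x = 2, y = 1


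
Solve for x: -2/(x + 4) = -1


Multiply both sides by (x + 4): -2 = -1(x + 4)
Distribute: -2 = -x - 4
-x = -2 + 4 = 2
x = -2

x = -2


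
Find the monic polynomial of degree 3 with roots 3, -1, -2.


A monic polynomial with roots 3, -1, -2 is:
p(x) = (x - 3)(x + 1)(x + 2)
After multiplying by (x - 3): x - 3
After multiplying by (x + 1): x^2 - 2x - 3
After multiplying by (x + 2): x^3 - 7x - 6

x^3 - 7x - 6


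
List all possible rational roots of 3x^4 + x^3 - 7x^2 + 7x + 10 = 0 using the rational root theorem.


Rational root theorem: possible roots are ±p/q where:
  p divides the constant term (10): p ∈ {1, 2, 5, 10}
  q divides the leading coefficient (3): q ∈ {1, 3}

All possible rational roots: -10, -5, -10/3, -2, -5/3, -1, -2/3, -1/3, 1/3, 2/3, 1, 5/3, 2, 10/3, 5, 10

-10, -5, -10/3, -2, -5/3, -1, -2/3, -1/3, 1/3, 2/3, 1, 5/3, 2, 10/3, 5, 10


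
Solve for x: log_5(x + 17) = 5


Convert to exponential form: x + 17 = 5^5 = 3125
x = 3125 - 17 = 3108
Check: log_5(3108 + 17) = log_5(3125) = log_5(3125) = 5 ✓

x = 3108


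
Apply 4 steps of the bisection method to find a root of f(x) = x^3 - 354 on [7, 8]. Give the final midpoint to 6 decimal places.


f(x) = x^3 - 354
f(7) = -11 < 0
f(8) = 158 > 0

Step 1: midpoint = (7.000000 + 8.000000)/2 = 7.500000
  f(7.500000) = 67.875000
  f(mid) > 0, so root is in [7.000000, 7.500000]

Step 2: midpoint = (7.000000 + 7.500000)/2 = 7.250000
  f(7.250000) = 27.078125
  f(mid) > 0, so root is in [7.000000, 7.250000]

Step 3: midpoint = (7.000000 + 7.250000)/2 = 7.125000
  f(7.125000) = 7.705078
  f(mid) > 0, so root is in [7.000000, 7.125000]

Step 4: midpoint = (7.000000 + 7.125000)/2 = 7.062500
  f(7.062500) = -1.730225
  f(mid) < 0, so root is in [7.062500, 7.125000]

midpoint = 7.062500


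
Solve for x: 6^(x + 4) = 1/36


Express both sides with the same base.
1/36 = 6^(-2)
Since the bases match, equate exponents: x + 4 = -2
So x = -2 - (4) = -6

x = -6


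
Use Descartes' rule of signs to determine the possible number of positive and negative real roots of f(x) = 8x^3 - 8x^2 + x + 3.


Descartes' rule of signs:

For positive roots, count sign changes in f(x) = 8x^3 - 8x^2 + x + 3:
Signs of coefficients: +, -, +, +
Number of sign changes: 2
Possible positive real roots: 2, 0

For negative roots, examine f(-x) = -8x^3 - 8x^2 - x + 3:
Signs of coefficients: -, -, -, +
Number of sign changes: 1
Possible negative real roots: 1

Positive roots: 2 or 0; Negative roots: 1


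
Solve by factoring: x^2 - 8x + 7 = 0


We need two numbers that multiply to 7 and add to -8.
Those numbers are -1 and -7 (since (-1) * (-7) = 7 and (-1) + (-7) = -8).
So x^2 - 8x + 7 = (x - 1)(x - 7) = 0
Setting each factor to zero: x = 1 or x = 7

x = 1, x = 7


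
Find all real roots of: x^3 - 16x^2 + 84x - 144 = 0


Let p(x) = x^3 - 16x^2 + 84x - 144. By the rational root theorem (leading coefficient 1), any rational root is an integer divisor of 144: try ±1, ±2, ... in turn.
Test x = 1: value = -75 ≠ 0.
Test x = -1: value = -245 ≠ 0.
Test x = 2: value = -32 ≠ 0.
Test x = -2: value = -384 ≠ 0.
Test x = 3: value = -9 ≠ 0.
Test x = -3: value = -567 ≠ 0.
Test x = 4: value = 0 ✓, so (x - 4) is a factor.
Synthetic division by (x - 4): bring down 1; 1(4) - 16 = -12; (-12)(4) + 84 = 36; 36(4) - 144 = 0 → quotient x^2 - 12x + 36, remainder 0.
Solve the quadratic x^2 - 12x + 36 = 0: discriminant = (-12)^2 - 4(1)(36) = 144 - 144 = 0.
Discriminant = 0, so a double root: x = 12/2 = 6.

x = 4, x = 6 (multiplicity 2)


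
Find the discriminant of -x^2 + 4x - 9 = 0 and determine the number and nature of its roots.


For ax^2 + bx + c = 0, discriminant D = b^2 - 4ac
Here a = -1, b = 4, c = -9
D = (4)^2 - 4(-1)(-9) = 16 - 36 = -20

D = -20 < 0
The equation has no real roots (2 complex conjugate roots).

Discriminant = -20, no real roots (2 complex conjugate roots)


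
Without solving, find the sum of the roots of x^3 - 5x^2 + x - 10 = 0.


By Vieta's formulas for x^3 + bx^2 + cx + d = 0:
  r1 + r2 + r3 = -b/a = 5
  r1*r2 + r1*r3 + r2*r3 = c/a = 1
  r1*r2*r3 = -d/a = 10


Sum = 5


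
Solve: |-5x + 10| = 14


An absolute value equation |expr| = 14 gives two cases:
Case 1: -5x + 10 = 14
  -5x = 4, so x = -4/5
Case 2: -5x + 10 = -14
  -5x = -24, so x = 24/5

x = -4/5, x = 24/5


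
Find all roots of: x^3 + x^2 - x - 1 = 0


Let p(x) = x^3 + x^2 - x - 1. By the rational root theorem (leading coefficient 1), any rational root is an integer divisor of 1: try ±1, ±2, ... in turn.
Test x = 1: value = 0 ✓, so (x - 1) is a factor.
Synthetic division by (x - 1): bring down 1; 1(1) + 1 = 2; 2(1) - 1 = 1; 1(1) - 1 = 0 → quotient x^2 + 2x + 1, remainder 0.
Solve the quadratic x^2 + 2x + 1 = 0: discriminant = 2^2 - 4(1)(1) = 4 - 4 = 0.
Discriminant = 0, so a double root: x = -2/2 = -1.
Collecting all roots found:

x = -1 (multiplicity 2), x = 1


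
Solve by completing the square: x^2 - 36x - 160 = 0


Start: x^2 - 36x - 160 = 0
Move constant: x^2 - 36x = 160
Half of -36 is -18, squared is 324
Add 324 to both sides: x^2 - 36x + 324 = 484
(x - 18)^2 = 484
x - 18 = ±22
x = 18 + 22 = 40 or x = 18 - 22 = -4

x = -4, x = 40


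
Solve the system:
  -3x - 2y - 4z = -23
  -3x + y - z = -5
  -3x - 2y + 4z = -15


Using Cramer's rule. Expand each determinant along the first row.
D  = (-3)*[1*4 - (-1)*(-2)] - (-2)*[(-3)*4 - (-1)*(-3)] + (-4)*[(-3)*(-2) - 1*(-3)]
  = (-3)*(2) - (-2)*(-15) + (-4)*(9) = -72
Dx = (-23)*[1*4 - (-1)*(-2)] - (-2)*[(-5)*4 - (-1)*(-15)] + (-4)*[(-5)*(-2) - 1*(-15)]
  = (-23)*(2) - (-2)*(-35) + (-4)*(25) = -216
Dy = (-3)*[(-5)*4 - (-1)*(-15)] - (-23)*[(-3)*4 - (-1)*(-3)] + (-4)*[(-3)*(-15) - (-5)*(-3)]
  = (-3)*(-35) - (-23)*(-15) + (-4)*(30) = -360
Dz = (-3)*[1*(-15) - (-5)*(-2)] - (-2)*[(-3)*(-15) - (-5)*(-3)] + (-23)*[(-3)*(-2) - 1*(-3)]
  = (-3)*(-25) - (-2)*(30) + (-23)*(9) = -72
x = Dx/D = -216/-72 = 3, y = Dy/D = -360/-72 = 5, z = Dz/D = -72/-72 = 1
Check eq1: (-3)(3) + (-2)(5) + (-4)(1) = -23 = -23 ✓
Check eq2: (-3)(3) + (1)(5) + (-1)(1) = -5 = -5 ✓
Check eq3: (-3)(3) + (-2)(5) + (4)(1) = -15 = -15 ✓

x = 3, y = 5, z = 1


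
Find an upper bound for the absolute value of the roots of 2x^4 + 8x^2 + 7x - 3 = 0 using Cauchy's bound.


Cauchy's bound: all roots r satisfy |r| <= 1 + max(|a_i/a_n|) for i = 0,...,n-1
where a_n is the leading coefficient.

Coefficients: [2, 0, 8, 7, -3]
Leading coefficient a_n = 2
Ratios |a_i/a_n|: 0, 4, 7/2, 3/2
Maximum ratio: 4
Cauchy's bound: |r| <= 1 + 4 = 5

Upper bound = 5


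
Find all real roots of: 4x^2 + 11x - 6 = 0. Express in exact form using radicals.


Using the quadratic formula: x = (-b ± sqrt(b^2 - 4ac)) / (2a)
Here a = 4, b = 11, c = -6
Discriminant = b^2 - 4ac = 11^2 - 4(4)(-6) = 121 + 96 = 217
Since discriminant = 217 > 0, there are two real roots.
x = (-11 ± sqrt(217)) / 8
Numerically: x ≈ 0.4664 or x ≈ -3.2164

x = (-11 + sqrt(217)) / 8 or x = (-11 - sqrt(217)) / 8


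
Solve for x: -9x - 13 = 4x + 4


Starting with: -9x - 13 = 4x + 4
Move all x terms to left: (-9 - 4)x = 4 + 13
Simplify: -13x = 17
Divide both sides by -13: x = -17/13

x = -17/13


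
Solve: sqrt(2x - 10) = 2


Square both sides: 2x - 10 = 2^2 = 4
2x = 4 + 10 = 14
x = 7
Check: sqrt(2*7 - 10) = sqrt(4) = 2 ✓

x = 7


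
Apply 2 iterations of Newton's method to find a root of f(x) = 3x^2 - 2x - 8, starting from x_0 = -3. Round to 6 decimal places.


Newton's method: x_(n+1) = x_n - f(x_n)/f'(x_n)
f(x) = 3x^2 - 2x - 8
f'(x) = 6x - 2

Iteration 1:
  f(-3.000000) = 25.000000
  f'(-3.000000) = -20.000000
  x_1 = -3.000000 - (25.000000)/(-20.000000) = -1.750000

Iteration 2:
  f(-1.750000) = 4.687500
  f'(-1.750000) = -12.500000
  x_2 = -1.750000 - (4.687500)/(-12.500000) = -1.375000

x_2 = -1.375000


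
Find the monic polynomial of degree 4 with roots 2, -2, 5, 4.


A monic polynomial with roots 2, -2, 5, 4 is:
p(x) = (x - 2)(x + 2)(x - 5)(x - 4)
After multiplying by (x - 2): x - 2
After multiplying by (x + 2): x^2 - 4
After multiplying by (x - 5): x^3 - 5x^2 - 4x + 20
After multiplying by (x - 4): x^4 - 9x^3 + 16x^2 + 36x - 80

x^4 - 9x^3 + 16x^2 + 36x - 80


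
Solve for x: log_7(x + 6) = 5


Convert to exponential form: x + 6 = 7^5 = 16807
x = 16807 - 6 = 16801
Check: log_7(16801 + 6) = log_7(16807) = log_7(16807) = 5 ✓

x = 16801


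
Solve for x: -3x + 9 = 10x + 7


Starting with: -3x + 9 = 10x + 7
Move all x terms to left: (-3 - 10)x = 7 - 9
Simplify: -13x = -2
Divide both sides by -13: x = 2/13

x = 2/13


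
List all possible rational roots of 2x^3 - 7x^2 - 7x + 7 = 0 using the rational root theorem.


Rational root theorem: possible roots are ±p/q where:
  p divides the constant term (7): p ∈ {1, 7}
  q divides the leading coefficient (2): q ∈ {1, 2}

All possible rational roots: -7, -7/2, -1, -1/2, 1/2, 1, 7/2, 7

-7, -7/2, -1, -1/2, 1/2, 1, 7/2, 7


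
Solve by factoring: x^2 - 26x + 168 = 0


We need two numbers that multiply to 168 and add to -26.
Those numbers are -12 and -14 (since (-12) * (-14) = 168 and (-12) + (-14) = -26).
So x^2 - 26x + 168 = (x - 12)(x - 14) = 0
Setting each factor to zero: x = 12 or x = 14

x = 12, x = 14


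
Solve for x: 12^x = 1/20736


Express both sides with the same base.
1/20736 = 12^(-4)
Since the bases match: x = -4

x = -4


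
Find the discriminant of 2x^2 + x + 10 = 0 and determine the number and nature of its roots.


For ax^2 + bx + c = 0, discriminant D = b^2 - 4ac
Here a = 2, b = 1, c = 10
D = (1)^2 - 4(2)(10) = 1 - 80 = -79

D = -79 < 0
The equation has no real roots (2 complex conjugate roots).

Discriminant = -79, no real roots (2 complex conjugate roots)


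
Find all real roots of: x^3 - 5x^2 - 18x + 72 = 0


Let p(x) = x^3 - 5x^2 - 18x + 72. By the rational root theorem (leading coefficient 1), any rational root is an integer divisor of 72: try ±1, ±2, ... in turn.
Test x = 1: value = 50 ≠ 0.
Test x = -1: value = 84 ≠ 0.
Test x = 2: value = 24 ≠ 0.
Test x = -2: value = 80 ≠ 0.
Test x = 3: value = 0 ✓, so (x - 3) is a factor.
Synthetic division by (x - 3): bring down 1; 1(3) - 5 = -2; (-2)(3) - 18 = -24; (-24)(3) + 72 = 0 → quotient x^2 - 2x - 24, remainder 0.
Solve the quadratic x^2 - 2x - 24 = 0: discriminant = (-2)^2 - 4(1)(-24) = 4 + 96 = 100.
sqrt(100) = 10, so x = (2 ± 10)/2: x = 6 or x = -4.

x = -4, x = 3, x = 6


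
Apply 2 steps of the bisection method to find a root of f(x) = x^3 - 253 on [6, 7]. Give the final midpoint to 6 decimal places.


f(x) = x^3 - 253
f(6) = -37 < 0
f(7) = 90 > 0

Step 1: midpoint = (6.000000 + 7.000000)/2 = 6.500000
  f(6.500000) = 21.625000
  f(mid) > 0, so root is in [6.000000, 6.500000]

Step 2: midpoint = (6.000000 + 6.500000)/2 = 6.250000
  f(6.250000) = -8.859375
  f(mid) < 0, so root is in [6.250000, 6.500000]

midpoint = 6.250000


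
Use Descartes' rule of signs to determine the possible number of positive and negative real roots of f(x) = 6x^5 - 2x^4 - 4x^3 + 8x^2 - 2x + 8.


Descartes' rule of signs:

For positive roots, count sign changes in f(x) = 6x^5 - 2x^4 - 4x^3 + 8x^2 - 2x + 8:
Signs of coefficients: +, -, -, +, -, +
Number of sign changes: 4
Possible positive real roots: 4, 2, 0

For negative roots, examine f(-x) = -6x^5 - 2x^4 + 4x^3 + 8x^2 + 2x + 8:
Signs of coefficients: -, -, +, +, +, +
Number of sign changes: 1
Possible negative real roots: 1

Positive roots: 4 or 2 or 0; Negative roots: 1


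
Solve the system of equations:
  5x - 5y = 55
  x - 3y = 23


Using Cramer's rule:
Determinant D = (5)(-3) - (1)(-5) = -15 + 5 = -10
Dx = (55)(-3) - (23)(-5) = -165 + 115 = -50
Dy = (5)(23) - (1)(55) = 115 - 55 = 60
x = Dx/D = -50/-10 = 5
y = Dy/D = 60/-10 = -6

x = 5, y = -6


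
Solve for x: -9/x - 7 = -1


Subtract -7 from both sides: -9/x = 6
Multiply both sides by x: -9 = 6 * x
Divide by 6: x = -3/2

x = -3/2


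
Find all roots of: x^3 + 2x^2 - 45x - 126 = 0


Let p(x) = x^3 + 2x^2 - 45x - 126. By the rational root theorem (leading coefficient 1), any rational root is an integer divisor of 126: try ±1, ±2, ... in turn.
Test x = 1: value = -168 ≠ 0.
Test x = -1: value = -80 ≠ 0.
Test x = 2: value = -200 ≠ 0.
Test x = -2: value = -36 ≠ 0.
Test x = 3: value = -216 ≠ 0.
Test x = -3: value = 0 ✓, so (x + 3) is a factor.
Synthetic division by (x + 3): bring down 1; 1(-3) + 2 = -1; (-1)(-3) - 45 = -42; (-42)(-3) - 126 = 0 → quotient x^2 - x - 42, remainder 0.
Solve the quadratic x^2 - x - 42 = 0: discriminant = (-1)^2 - 4(1)(-42) = 1 + 168 = 169.
sqrt(169) = 13, so x = (1 ± 13)/2: x = 7 or x = -6.
Collecting all roots found:

x = -6, x = -3, x = 7


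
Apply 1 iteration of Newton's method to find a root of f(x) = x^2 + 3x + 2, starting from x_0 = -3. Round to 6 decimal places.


Newton's method: x_(n+1) = x_n - f(x_n)/f'(x_n)
f(x) = x^2 + 3x + 2
f'(x) = 2x + 3

Iteration 1:
  f(-3.000000) = 2.000000
  f'(-3.000000) = -3.000000
  x_1 = -3.000000 - (2.000000)/(-3.000000) = -2.333333

x_1 = -2.333333


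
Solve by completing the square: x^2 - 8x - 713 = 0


Start: x^2 - 8x - 713 = 0
Move constant: x^2 - 8x = 713
Half of -8 is -4, squared is 16
Add 16 to both sides: x^2 - 8x + 16 = 729
(x - 4)^2 = 729
x - 4 = ±27
x = 4 + 27 = 31 or x = 4 - 27 = -23

x = -23, x = 31


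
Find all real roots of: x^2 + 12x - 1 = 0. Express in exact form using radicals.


Using the quadratic formula: x = (-b ± sqrt(b^2 - 4ac)) / (2a)
Here a = 1, b = 12, c = -1
Discriminant = b^2 - 4ac = 12^2 - 4(1)(-1) = 144 + 4 = 148
Since discriminant = 148 > 0, there are two real roots.
x = (-12 ± 2*sqrt(37)) / 2
Simplifying: x = -6 ± sqrt(37)
Numerically: x ≈ 0.0828 or x ≈ -12.0828

x = -6 + sqrt(37) or x = -6 - sqrt(37)


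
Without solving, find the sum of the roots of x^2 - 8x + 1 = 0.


By Vieta's formulas for ax^2 + bx + c = 0:
  Sum of roots = -b/a
  Product of roots = c/a

Here a = 1, b = -8, c = 1
Sum = -(-8)/1 = 8
Product = 1/1 = 1

Sum = 8


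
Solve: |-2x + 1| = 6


An absolute value equation |expr| = 6 gives two cases:
Case 1: -2x + 1 = 6
  -2x = 5, so x = -5/2
Case 2: -2x + 1 = -6
  -2x = -7, so x = 7/2

x = -5/2, x = 7/2


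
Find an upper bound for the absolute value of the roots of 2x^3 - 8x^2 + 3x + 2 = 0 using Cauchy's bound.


Cauchy's bound: all roots r satisfy |r| <= 1 + max(|a_i/a_n|) for i = 0,...,n-1
where a_n is the leading coefficient.

Coefficients: [2, -8, 3, 2]
Leading coefficient a_n = 2
Ratios |a_i/a_n|: 4, 3/2, 1
Maximum ratio: 4
Cauchy's bound: |r| <= 1 + 4 = 5

Upper bound = 5


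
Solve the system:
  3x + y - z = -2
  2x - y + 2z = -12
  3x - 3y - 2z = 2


Using Cramer's rule. Expand each determinant along the first row.
D  = 3*[(-1)*(-2) - 2*(-3)] - 1*[2*(-2) - 2*3] + (-1)*[2*(-3) - (-1)*3]
  = 3*(8) - 1*(-10) + (-1)*(-3) = 37
Dx = (-2)*[(-1)*(-2) - 2*(-3)] - 1*[(-12)*(-2) - 2*2] + (-1)*[(-12)*(-3) - (-1)*2]
  = (-2)*(8) - 1*(20) + (-1)*(38) = -74
Dy = 3*[(-12)*(-2) - 2*2] - (-2)*[2*(-2) - 2*3] + (-1)*[2*2 - (-12)*3]
  = 3*(20) - (-2)*(-10) + (-1)*(40) = 0
Dz = 3*[(-1)*2 - (-12)*(-3)] - 1*[2*2 - (-12)*3] + (-2)*[2*(-3) - (-1)*3]
  = 3*(-38) - 1*(40) + (-2)*(-3) = -148
x = Dx/D = -74/37 = -2, y = Dy/D = 0/37 = 0, z = Dz/D = -148/37 = -4
Check eq1: (3)(-2) + (1)(0) + (-1)(-4) = -2 = -2 ✓
Check eq2: (2)(-2) + (-1)(0) + (2)(-4) = -12 = -12 ✓
Check eq3: (3)(-2) + (-3)(0) + (-2)(-4) = 2 = 2 ✓

x = -2, y = 0, z = -4


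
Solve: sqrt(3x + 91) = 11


Square both sides: 3x + 91 = 11^2 = 121
3x = 121 - 91 = 30
x = 10
Check: sqrt(3*10 + 91) = sqrt(121) = 11 ✓

x = 10


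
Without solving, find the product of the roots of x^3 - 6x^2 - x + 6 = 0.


By Vieta's formulas for x^3 + bx^2 + cx + d = 0:
  r1 + r2 + r3 = -b/a = 6
  r1*r2 + r1*r3 + r2*r3 = c/a = -1
  r1*r2*r3 = -d/a = -6


Product = -6


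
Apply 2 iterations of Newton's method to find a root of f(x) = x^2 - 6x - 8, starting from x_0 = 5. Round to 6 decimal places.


Newton's method: x_(n+1) = x_n - f(x_n)/f'(x_n)
f(x) = x^2 - 6x - 8
f'(x) = 2x - 6

Iteration 1:
  f(5.000000) = -13.000000
  f'(5.000000) = 4.000000
  x_1 = 5.000000 - (-13.000000)/(4.000000) = 8.250000

Iteration 2:
  f(8.250000) = 10.562500
  f'(8.250000) = 10.500000
  x_2 = 8.250000 - (10.562500)/(10.500000) = 7.244048

x_2 = 7.244048


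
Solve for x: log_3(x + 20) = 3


Convert to exponential form: x + 20 = 3^3 = 27
x = 27 - 20 = 7
Check: log_3(7 + 20) = log_3(27) = log_3(27) = 3 ✓

x = 7


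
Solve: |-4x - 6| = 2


An absolute value equation |expr| = 2 gives two cases:
Case 1: -4x - 6 = 2
  -4x = 8, so x = -2
Case 2: -4x - 6 = -2
  -4x = 4, so x = -1

x = -2, x = -1


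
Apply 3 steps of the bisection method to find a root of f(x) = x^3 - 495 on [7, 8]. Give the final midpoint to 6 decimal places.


f(x) = x^3 - 495
f(7) = -152 < 0
f(8) = 17 > 0

Step 1: midpoint = (7.000000 + 8.000000)/2 = 7.500000
  f(7.500000) = -73.125000
  f(mid) < 0, so root is in [7.500000, 8.000000]

Step 2: midpoint = (7.500000 + 8.000000)/2 = 7.750000
  f(7.750000) = -29.515625
  f(mid) < 0, so root is in [7.750000, 8.000000]

Step 3: midpoint = (7.750000 + 8.000000)/2 = 7.875000
  f(7.875000) = -6.626953
  f(mid) < 0, so root is in [7.875000, 8.000000]

midpoint = 7.875000


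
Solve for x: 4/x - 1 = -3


Subtract -1 from both sides: 4/x = -2
Multiply both sides by x: 4 = -2 * x
Divide by -2: x = -2

x = -2


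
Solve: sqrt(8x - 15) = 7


Square both sides: 8x - 15 = 7^2 = 49
8x = 49 + 15 = 64
x = 8
Check: sqrt(8*8 - 15) = sqrt(49) = 7 ✓

x = 8


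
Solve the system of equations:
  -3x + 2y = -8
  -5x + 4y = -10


Using Cramer's rule:
Determinant D = (-3)(4) - (-5)(2) = -12 + 10 = -2
Dx = (-8)(4) - (-10)(2) = -32 + 20 = -12
Dy = (-3)(-10) - (-5)(-8) = 30 - 40 = -10
x = Dx/D = -12/-2 = 6
y = Dy/D = -10/-2 = 5

x = 6, y = 5


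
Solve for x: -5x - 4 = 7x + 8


Starting with: -5x - 4 = 7x + 8
Move all x terms to left: (-5 - 7)x = 8 + 4
Simplify: -12x = 12
Divide both sides by -12: x = -1

x = -1


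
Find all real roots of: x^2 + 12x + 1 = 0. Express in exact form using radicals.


Using the quadratic formula: x = (-b ± sqrt(b^2 - 4ac)) / (2a)
Here a = 1, b = 12, c = 1
Discriminant = b^2 - 4ac = 12^2 - 4(1)(1) = 144 - 4 = 140
Since discriminant = 140 > 0, there are two real roots.
x = (-12 ± 2*sqrt(35)) / 2
Simplifying: x = -6 ± sqrt(35)
Numerically: x ≈ -0.0839 or x ≈ -11.9161

x = -6 + sqrt(35) or x = -6 - sqrt(35)


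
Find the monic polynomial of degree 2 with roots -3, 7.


A monic polynomial with roots -3, 7 is:
p(x) = (x + 3)(x - 7)
After multiplying by (x + 3): x + 3
After multiplying by (x - 7): x^2 - 4x - 21

x^2 - 4x - 21


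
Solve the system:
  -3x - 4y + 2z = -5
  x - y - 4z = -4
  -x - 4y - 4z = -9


Using Cramer's rule. Expand each determinant along the first row.
D  = (-3)*[(-1)*(-4) - (-4)*(-4)] - (-4)*[1*(-4) - (-4)*(-1)] + 2*[1*(-4) - (-1)*(-1)]
  = (-3)*(-12) - (-4)*(-8) + 2*(-5) = -6
Dx = (-5)*[(-1)*(-4) - (-4)*(-4)] - (-4)*[(-4)*(-4) - (-4)*(-9)] + 2*[(-4)*(-4) - (-1)*(-9)]
  = (-5)*(-12) - (-4)*(-20) + 2*(7) = -6
Dy = (-3)*[(-4)*(-4) - (-4)*(-9)] - (-5)*[1*(-4) - (-4)*(-1)] + 2*[1*(-9) - (-4)*(-1)]
  = (-3)*(-20) - (-5)*(-8) + 2*(-13) = -6
Dz = (-3)*[(-1)*(-9) - (-4)*(-4)] - (-4)*[1*(-9) - (-4)*(-1)] + (-5)*[1*(-4) - (-1)*(-1)]
  = (-3)*(-7) - (-4)*(-13) + (-5)*(-5) = -6
x = Dx/D = -6/-6 = 1, y = Dy/D = -6/-6 = 1, z = Dz/D = -6/-6 = 1
Check eq1: (-3)(1) + (-4)(1) + (2)(1) = -5 = -5 ✓
Check eq2: (1)(1) + (-1)(1) + (-4)(1) = -4 = -4 ✓
Check eq3: (-1)(1) + (-4)(1) + (-4)(1) = -9 = -9 ✓

x = 1, y = 1, z = 1


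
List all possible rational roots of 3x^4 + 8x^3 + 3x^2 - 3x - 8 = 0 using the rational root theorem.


Rational root theorem: possible roots are ±p/q where:
  p divides the constant term (-8): p ∈ {1, 2, 4, 8}
  q divides the leading coefficient (3): q ∈ {1, 3}

All possible rational roots: -8, -4, -8/3, -2, -4/3, -1, -2/3, -1/3, 1/3, 2/3, 1, 4/3, 2, 8/3, 4, 8

-8, -4, -8/3, -2, -4/3, -1, -2/3, -1/3, 1/3, 2/3, 1, 4/3, 2, 8/3, 4, 8


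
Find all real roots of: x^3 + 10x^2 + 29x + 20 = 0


Let p(x) = x^3 + 10x^2 + 29x + 20. By the rational root theorem (leading coefficient 1), any rational root is an integer divisor of 20: try ±1, ±2, ... in turn.
Test x = 1: value = 60 ≠ 0.
Test x = -1: value = 0 ✓, so (x + 1) is a factor.
Synthetic division by (x + 1): bring down 1; 1(-1) + 10 = 9; 9(-1) + 29 = 20; 20(-1) + 20 = 0 → quotient x^2 + 9x + 20, remainder 0.
Solve the quadratic x^2 + 9x + 20 = 0: discriminant = 9^2 - 4(1)(20) = 81 - 80 = 1.
sqrt(1) = 1, so x = (-9 ± 1)/2: x = -4 or x = -5.

x = -5, x = -4, x = -1


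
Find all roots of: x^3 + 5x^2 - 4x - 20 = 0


Let p(x) = x^3 + 5x^2 - 4x - 20. By the rational root theorem (leading coefficient 1), any rational root is an integer divisor of 20: try ±1, ±2, ... in turn.
Test x = 1: value = -18 ≠ 0.
Test x = -1: value = -12 ≠ 0.
Test x = 2: value = 0 ✓, so (x - 2) is a factor.
Synthetic division by (x - 2): bring down 1; 1(2) + 5 = 7; 7(2) - 4 = 10; 10(2) - 20 = 0 → quotient x^2 + 7x + 10, remainder 0.
Solve the quadratic x^2 + 7x + 10 = 0: discriminant = 7^2 - 4(1)(10) = 49 - 40 = 9.
sqrt(9) = 3, so x = (-7 ± 3)/2: x = -2 or x = -5.
Collecting all roots found:

x = -5, x = -2, x = 2


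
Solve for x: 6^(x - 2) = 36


Express both sides with the same base.
36 = 6^2
Since the bases match, equate exponents: x - 2 = 2
So x = 2 - (-2) = 4

x = 4


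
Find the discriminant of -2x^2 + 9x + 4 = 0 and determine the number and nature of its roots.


For ax^2 + bx + c = 0, discriminant D = b^2 - 4ac
Here a = -2, b = 9, c = 4
D = (9)^2 - 4(-2)(4) = 81 + 32 = 113

D = 113 > 0 but not a perfect square
The equation has 2 distinct real irrational roots.

Discriminant = 113, 2 distinct real irrational roots


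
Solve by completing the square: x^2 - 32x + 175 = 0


Start: x^2 - 32x + 175 = 0
Move constant: x^2 - 32x = -175
Half of -32 is -16, squared is 256
Add 256 to both sides: x^2 - 32x + 256 = 81
(x - 16)^2 = 81
x - 16 = ±9
x = 16 + 9 = 25 or x = 16 - 9 = 7

x = 7, x = 25


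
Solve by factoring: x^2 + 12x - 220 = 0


We need two numbers that multiply to -220 and add to 12.
Those numbers are -10 and 22 (since (-10) * 22 = -220 and (-10) + 22 = 12).
So x^2 + 12x - 220 = (x - 10)(x + 22) = 0
Setting each factor to zero: x = 10 or x = -22

x = -22, x = 10


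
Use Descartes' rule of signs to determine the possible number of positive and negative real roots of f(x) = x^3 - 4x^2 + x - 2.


Descartes' rule of signs:

For positive roots, count sign changes in f(x) = x^3 - 4x^2 + x - 2:
Signs of coefficients: +, -, +, -
Number of sign changes: 3
Possible positive real roots: 3, 1

For negative roots, examine f(-x) = -x^3 - 4x^2 - x - 2:
Signs of coefficients: -, -, -, -
Number of sign changes: 0
Possible negative real roots: 0

Positive roots: 3 or 1; Negative roots: 0


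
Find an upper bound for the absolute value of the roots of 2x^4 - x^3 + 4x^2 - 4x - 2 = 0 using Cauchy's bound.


Cauchy's bound: all roots r satisfy |r| <= 1 + max(|a_i/a_n|) for i = 0,...,n-1
where a_n is the leading coefficient.

Coefficients: [2, -1, 4, -4, -2]
Leading coefficient a_n = 2
Ratios |a_i/a_n|: 1/2, 2, 2, 1
Maximum ratio: 2
Cauchy's bound: |r| <= 1 + 2 = 3

Upper bound = 3


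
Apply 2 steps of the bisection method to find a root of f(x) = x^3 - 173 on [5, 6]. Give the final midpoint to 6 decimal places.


f(x) = x^3 - 173
f(5) = -48 < 0
f(6) = 43 > 0

Step 1: midpoint = (5.000000 + 6.000000)/2 = 5.500000
  f(5.500000) = -6.625000
  f(mid) < 0, so root is in [5.500000, 6.000000]

Step 2: midpoint = (5.500000 + 6.000000)/2 = 5.750000
  f(5.750000) = 17.109375
  f(mid) > 0, so root is in [5.500000, 5.750000]

midpoint = 5.750000


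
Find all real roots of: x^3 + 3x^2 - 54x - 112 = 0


Let p(x) = x^3 + 3x^2 - 54x - 112. By the rational root theorem (leading coefficient 1), any rational root is an integer divisor of 112: try ±1, ±2, ... in turn.
Test x = 1: value = -162 ≠ 0.
Test x = -1: value = -56 ≠ 0.
Test x = 2: value = -200 ≠ 0.
Test x = -2: value = 0 ✓, so (x + 2) is a factor.
Synthetic division by (x + 2): bring down 1; 1(-2) + 3 = 1; 1(-2) - 54 = -56; (-56)(-2) - 112 = 0 → quotient x^2 + x - 56, remainder 0.
Solve the quadratic x^2 + x - 56 = 0: discriminant = 1^2 - 4(1)(-56) = 1 + 224 = 225.
sqrt(225) = 15, so x = (-1 ± 15)/2: x = 7 or x = -8.

x = -8, x = -2, x = 7


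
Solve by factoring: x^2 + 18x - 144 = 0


We need two numbers that multiply to -144 and add to 18.
Those numbers are -6 and 24 (since (-6) * 24 = -144 and (-6) + 24 = 18).
So x^2 + 18x - 144 = (x - 6)(x + 24) = 0
Setting each factor to zero: x = 6 or x = -24

x = -24, x = 6


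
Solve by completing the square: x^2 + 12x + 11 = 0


Start: x^2 + 12x + 11 = 0
Move constant: x^2 + 12x = -11
Half of 12 is 6, squared is 36
Add 36 to both sides: x^2 + 12x + 36 = 25
(x + 6)^2 = 25
x + 6 = ±5
x = -6 + 5 = -1 or x = -6 - 5 = -11

x = -11, x = -1


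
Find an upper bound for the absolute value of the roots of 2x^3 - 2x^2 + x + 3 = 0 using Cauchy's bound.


Cauchy's bound: all roots r satisfy |r| <= 1 + max(|a_i/a_n|) for i = 0,...,n-1
where a_n is the leading coefficient.

Coefficients: [2, -2, 1, 3]
Leading coefficient a_n = 2
Ratios |a_i/a_n|: 1, 1/2, 3/2
Maximum ratio: 3/2
Cauchy's bound: |r| <= 1 + 3/2 = 5/2

Upper bound = 5/2


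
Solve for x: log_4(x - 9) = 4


Convert to exponential form: x - 9 = 4^4 = 256
x = 256 + 9 = 265
Check: log_4(265 - 9) = log_4(256) = log_4(256) = 4 ✓

x = 265


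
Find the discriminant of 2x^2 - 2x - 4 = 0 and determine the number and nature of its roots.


For ax^2 + bx + c = 0, discriminant D = b^2 - 4ac
Here a = 2, b = -2, c = -4
D = (-2)^2 - 4(2)(-4) = 4 + 32 = 36

D = 36 > 0 and is a perfect square (sqrt = 6)
The equation has 2 distinct real rational roots.

Discriminant = 36, 2 distinct real rational roots


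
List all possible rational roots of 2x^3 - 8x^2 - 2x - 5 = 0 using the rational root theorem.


Rational root theorem: possible roots are ±p/q where:
  p divides the constant term (-5): p ∈ {1, 5}
  q divides the leading coefficient (2): q ∈ {1, 2}

All possible rational roots: -5, -5/2, -1, -1/2, 1/2, 1, 5/2, 5

-5, -5/2, -1, -1/2, 1/2, 1, 5/2, 5


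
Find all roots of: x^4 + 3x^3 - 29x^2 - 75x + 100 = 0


Let p(x) = x^4 + 3x^3 - 29x^2 - 75x + 100. By the rational root theorem (leading coefficient 1), any rational root is an integer divisor of 100: try ±1, ±2, ... in turn.
Test x = 1: value = 0 ✓, so (x - 1) is a factor.
Synthetic division by (x - 1): bring down 1; 1(1) + 3 = 4; 4(1) - 29 = -25; (-25)(1) - 75 = -100; (-100)(1) + 100 = 0 → quotient x^3 + 4x^2 - 25x - 100, remainder 0.
Continue with the quotient x^3 + 4x^2 - 25x - 100 (candidates must divide 100; re-test x = 1 first in case it repeats).
Test x = 1: value = -120 ≠ 0.
Test x = -1: value = -72 ≠ 0.
Test x = 2: value = -126 ≠ 0.
Test x = -2: value = -42 ≠ 0.
Test x = 4: value = -72 ≠ 0.
Test x = -4: value = 0 ✓, so (x + 4) is a factor.
Synthetic division by (x + 4): bring down 1; 1(-4) + 4 = 0; 0(-4) - 25 = -25; (-25)(-4) - 100 = 0 → quotient x^2 - 25, remainder 0.
Solve the quadratic x^2 - 25 = 0: discriminant = 0^2 - 4(1)(-25) = 0 + 100 = 100.
sqrt(100) = 10, so x = (0 ± 10)/2: x = 5 or x = -5.
Collecting all roots found:

x = -5, x = -4, x = 1, x = 5


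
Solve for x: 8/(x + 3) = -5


Multiply both sides by (x + 3): 8 = -5(x + 3)
Distribute: 8 = -5x - 15
-5x = 8 + 15 = 23
x = -23/5

x = -23/5


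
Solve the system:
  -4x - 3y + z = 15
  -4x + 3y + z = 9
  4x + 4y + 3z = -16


Using Cramer's rule. Expand each determinant along the first row.
D  = (-4)*[3*3 - 1*4] - (-3)*[(-4)*3 - 1*4] + 1*[(-4)*4 - 3*4]
  = (-4)*(5) - (-3)*(-16) + 1*(-28) = -96
Dx = 15*[3*3 - 1*4] - (-3)*[9*3 - 1*(-16)] + 1*[9*4 - 3*(-16)]
  = 15*(5) - (-3)*(43) + 1*(84) = 288
Dy = (-4)*[9*3 - 1*(-16)] - 15*[(-4)*3 - 1*4] + 1*[(-4)*(-16) - 9*4]
  = (-4)*(43) - 15*(-16) + 1*(28) = 96
Dz = (-4)*[3*(-16) - 9*4] - (-3)*[(-4)*(-16) - 9*4] + 15*[(-4)*4 - 3*4]
  = (-4)*(-84) - (-3)*(28) + 15*(-28) = 0
x = Dx/D = 288/-96 = -3, y = Dy/D = 96/-96 = -1, z = Dz/D = 0/-96 = 0
Check eq1: (-4)(-3) + (-3)(-1) + (1)(0) = 15 = 15 ✓
Check eq2: (-4)(-3) + (3)(-1) + (1)(0) = 9 = 9 ✓
Check eq3: (4)(-3) + (4)(-1) + (3)(0) = -16 = -16 ✓

x = -3, y = -1, z = 0


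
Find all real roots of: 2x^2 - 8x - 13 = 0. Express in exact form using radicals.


Using the quadratic formula: x = (-b ± sqrt(b^2 - 4ac)) / (2a)
Here a = 2, b = -8, c = -13
Discriminant = b^2 - 4ac = (-8)^2 - 4(2)(-13) = 64 + 104 = 168
Since discriminant = 168 > 0, there are two real roots.
x = (8 ± 2*sqrt(42)) / 4
Simplifying: x = (4 ± sqrt(42)) / 2
Numerically: x ≈ 5.2404 or x ≈ -1.2404

x = (4 + sqrt(42)) / 2 or x = (4 - sqrt(42)) / 2


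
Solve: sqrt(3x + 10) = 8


Square both sides: 3x + 10 = 8^2 = 64
3x = 64 - 10 = 54
x = 18
Check: sqrt(3*18 + 10) = sqrt(64) = 8 ✓

x = 18


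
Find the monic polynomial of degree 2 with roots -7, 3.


A monic polynomial with roots -7, 3 is:
p(x) = (x + 7)(x - 3)
After multiplying by (x + 7): x + 7
After multiplying by (x - 3): x^2 + 4x - 21

x^2 + 4x - 21


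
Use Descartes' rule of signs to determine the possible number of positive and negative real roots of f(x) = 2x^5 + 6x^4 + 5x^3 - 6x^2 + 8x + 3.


Descartes' rule of signs:

For positive roots, count sign changes in f(x) = 2x^5 + 6x^4 + 5x^3 - 6x^2 + 8x + 3:
Signs of coefficients: +, +, +, -, +, +
Number of sign changes: 2
Possible positive real roots: 2, 0

For negative roots, examine f(-x) = -2x^5 + 6x^4 - 5x^3 - 6x^2 - 8x + 3:
Signs of coefficients: -, +, -, -, -, +
Number of sign changes: 3
Possible negative real roots: 3, 1

Positive roots: 2 or 0; Negative roots: 3 or 1


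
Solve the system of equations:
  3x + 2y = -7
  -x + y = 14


Using Cramer's rule:
Determinant D = (3)(1) - (-1)(2) = 3 + 2 = 5
Dx = (-7)(1) - (14)(2) = -7 - 28 = -35
Dy = (3)(14) - (-1)(-7) = 42 - 7 = 35
x = Dx/D = -35/5 = -7
y = Dy/D = 35/5 = 7

x = -7, y = 7


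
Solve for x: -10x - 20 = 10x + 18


Starting with: -10x - 20 = 10x + 18
Move all x terms to left: (-10 - 10)x = 18 + 20
Simplify: -20x = 38
Divide both sides by -20: x = -19/10

x = -19/10


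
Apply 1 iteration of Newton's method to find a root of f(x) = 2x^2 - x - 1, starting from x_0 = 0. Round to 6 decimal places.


Newton's method: x_(n+1) = x_n - f(x_n)/f'(x_n)
f(x) = 2x^2 - x - 1
f'(x) = 4x - 1

Iteration 1:
  f(0.000000) = -1.000000
  f'(0.000000) = -1.000000
  x_1 = 0.000000 - (-1.000000)/(-1.000000) = -1.000000

x_1 = -1.000000


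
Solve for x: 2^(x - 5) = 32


Express both sides with the same base.
32 = 2^5
Since the bases match, equate exponents: x - 5 = 5
So x = 5 - (-5) = 10

x = 10


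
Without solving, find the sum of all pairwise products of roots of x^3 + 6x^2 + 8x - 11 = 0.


By Vieta's formulas for x^3 + bx^2 + cx + d = 0:
  r1 + r2 + r3 = -b/a = -6
  r1*r2 + r1*r3 + r2*r3 = c/a = 8
  r1*r2*r3 = -d/a = 11


Sum of pairwise products = 8


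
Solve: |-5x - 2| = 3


An absolute value equation |expr| = 3 gives two cases:
Case 1: -5x - 2 = 3
  -5x = 5, so x = -1
Case 2: -5x - 2 = -3
  -5x = -1, so x = 1/5

x = -1, x = 1/5


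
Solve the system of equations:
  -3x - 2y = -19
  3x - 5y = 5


Using Cramer's rule:
Determinant D = (-3)(-5) - (3)(-2) = 15 + 6 = 21
Dx = (-19)(-5) - (5)(-2) = 95 + 10 = 105
Dy = (-3)(5) - (3)(-19) = -15 + 57 = 42
x = Dx/D = 105/21 = 5
y = Dy/D = 42/21 = 2

x = 5, y = 2


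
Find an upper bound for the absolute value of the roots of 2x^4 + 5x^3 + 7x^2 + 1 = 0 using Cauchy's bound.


Cauchy's bound: all roots r satisfy |r| <= 1 + max(|a_i/a_n|) for i = 0,...,n-1
where a_n is the leading coefficient.

Coefficients: [2, 5, 7, 0, 1]
Leading coefficient a_n = 2
Ratios |a_i/a_n|: 5/2, 7/2, 0, 1/2
Maximum ratio: 7/2
Cauchy's bound: |r| <= 1 + 7/2 = 9/2

Upper bound = 9/2


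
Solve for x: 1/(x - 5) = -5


Multiply both sides by (x - 5): 1 = -5(x - 5)
Distribute: 1 = -5x + 25
-5x = 1 - 25 = -24
x = 24/5

x = 24/5


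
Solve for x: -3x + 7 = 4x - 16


Starting with: -3x + 7 = 4x - 16
Move all x terms to left: (-3 - 4)x = -16 - 7
Simplify: -7x = -23
Divide both sides by -7: x = 23/7

x = 23/7


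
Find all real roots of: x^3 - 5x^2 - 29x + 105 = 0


Let p(x) = x^3 - 5x^2 - 29x + 105. By the rational root theorem (leading coefficient 1), any rational root is an integer divisor of 105: try ±1, ±2, ... in turn.
Test x = 1: value = 72 ≠ 0.
Test x = -1: value = 128 ≠ 0.
Test x = 3: value = 0 ✓, so (x - 3) is a factor.
Synthetic division by (x - 3): bring down 1; 1(3) - 5 = -2; (-2)(3) - 29 = -35; (-35)(3) + 105 = 0 → quotient x^2 - 2x - 35, remainder 0.
Solve the quadratic x^2 - 2x - 35 = 0: discriminant = (-2)^2 - 4(1)(-35) = 4 + 140 = 144.
sqrt(144) = 12, so x = (2 ± 12)/2: x = 7 or x = -5.

x = -5, x = 3, x = 7
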